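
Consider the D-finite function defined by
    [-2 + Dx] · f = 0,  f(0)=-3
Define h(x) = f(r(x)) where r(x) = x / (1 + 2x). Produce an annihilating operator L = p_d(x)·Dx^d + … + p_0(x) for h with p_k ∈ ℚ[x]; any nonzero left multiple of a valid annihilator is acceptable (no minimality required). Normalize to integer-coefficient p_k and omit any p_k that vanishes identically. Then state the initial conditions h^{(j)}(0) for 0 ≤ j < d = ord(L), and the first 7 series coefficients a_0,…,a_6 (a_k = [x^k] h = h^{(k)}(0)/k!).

L = -2 + (1 + 4·x + 4·x^2)·Dx  (order 1).
h: a_k = -3, -6, 6, -4, -2, 76/5, -604/15, …
ICs: h(0) = -3.

f: a_k = -3, -6, -6, -4, -2, -4/5, -4/15, …
f∘r: x↦r, Dx↦Dx/r' in L_f ⇒ L₀.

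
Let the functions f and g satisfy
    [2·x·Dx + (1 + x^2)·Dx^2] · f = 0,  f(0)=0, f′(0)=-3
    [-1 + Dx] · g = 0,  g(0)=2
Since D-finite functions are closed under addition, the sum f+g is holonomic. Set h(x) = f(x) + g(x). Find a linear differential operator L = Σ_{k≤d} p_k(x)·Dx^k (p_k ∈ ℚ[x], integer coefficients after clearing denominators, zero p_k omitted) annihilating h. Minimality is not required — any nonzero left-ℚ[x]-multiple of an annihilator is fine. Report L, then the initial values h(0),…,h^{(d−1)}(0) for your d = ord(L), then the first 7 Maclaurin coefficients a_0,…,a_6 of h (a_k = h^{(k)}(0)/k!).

f: a_k = 0, -3, 0, 1, 0, -3/5, 0, …
g: a_k = 2, 2, 1, 1/3, 1/12, 1/60, 1/360, …
h₀=f+g: left-lcm gives L₀, ord ≤ 3.
L = (2 - 4·x - 2·x^2)·Dx + (-3 + 3·x + x^2 - x^3)·Dx^2 + (1 + x + x^2 + x^3)·Dx^3  (order 3).
h: a_k = 2, -1, 1, 4/3, 1/12, -7/12, 1/360, …
ICs: h(0) = 2, h′(0) = -1, h′′(0) = 2.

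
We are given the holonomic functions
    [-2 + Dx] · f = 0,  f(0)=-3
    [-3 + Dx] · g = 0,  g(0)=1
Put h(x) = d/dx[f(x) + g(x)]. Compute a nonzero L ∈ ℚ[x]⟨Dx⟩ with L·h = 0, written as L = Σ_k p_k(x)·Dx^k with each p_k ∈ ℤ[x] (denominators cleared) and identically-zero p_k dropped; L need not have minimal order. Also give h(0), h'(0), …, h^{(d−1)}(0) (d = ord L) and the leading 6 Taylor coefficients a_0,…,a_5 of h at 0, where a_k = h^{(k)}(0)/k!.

f: a_k = -3, -6, -6, -4, -2, -4/5, …
g: a_k = 1, 3, 9/2, 9/2, 27/8, 81/40, …
Weyl lclm of L_f,L_g ⇒ L₀ (ord ≤ 2).
h=h₀': d/dx-closure on L₀ ⇒ L.
L = 6 - 5·Dx + Dx^2  (order 2).
h: a_k = -3, -3, 3/2, 11/2, 49/8, 179/40, …
ICs: h(0) = -3, h′(0) = -3.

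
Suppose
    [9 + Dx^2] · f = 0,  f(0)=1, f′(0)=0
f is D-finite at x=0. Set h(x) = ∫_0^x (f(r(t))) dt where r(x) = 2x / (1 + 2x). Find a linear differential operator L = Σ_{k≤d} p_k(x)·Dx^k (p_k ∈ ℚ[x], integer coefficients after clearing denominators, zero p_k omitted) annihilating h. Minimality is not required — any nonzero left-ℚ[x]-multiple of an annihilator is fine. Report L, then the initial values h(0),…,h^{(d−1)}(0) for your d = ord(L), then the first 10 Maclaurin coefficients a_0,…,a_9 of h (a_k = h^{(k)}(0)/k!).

L = 36·Dx + (4 + 24·x + 48·x^2 + 32·x^3)·Dx^2 + (1 + 8·x + 24·x^2 + 32·x^3 + 16·x^4)·Dx^3  (order 3).
h: a_k = 0, 1, 0, -6, 18, -162/5, 24, 468/5, -2754/5, 65234/35, …
ICs: h(0) = 0, h′(0) = 1, h′′(0) = 0.

f: a_k = 1, 0, -9/2, 0, 27/8, 0, -81/80, 0, 729/4480, 0, …
Change of var in L_f (x↦r) gives L₀.
h=∫h₀ ⇒ L = L₀·Dx.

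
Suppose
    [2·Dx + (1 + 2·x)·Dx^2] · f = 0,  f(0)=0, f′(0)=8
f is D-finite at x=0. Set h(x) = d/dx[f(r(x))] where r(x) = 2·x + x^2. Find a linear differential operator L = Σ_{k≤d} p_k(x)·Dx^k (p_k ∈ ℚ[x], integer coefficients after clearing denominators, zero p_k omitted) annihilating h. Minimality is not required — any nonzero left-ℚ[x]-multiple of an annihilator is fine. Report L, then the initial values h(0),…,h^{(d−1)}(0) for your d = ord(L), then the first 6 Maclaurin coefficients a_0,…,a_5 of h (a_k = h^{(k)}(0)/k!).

f: a_k = 0, 8, -8, 32/3, -16, 128/5, …
f∘r: x↦r, Dx↦Dx/r' in L_f ⇒ L₀.
h=h₀': d/dx-closure on L₀ ⇒ L.
L = (3 + 4·x + 2·x^2) + (1 + 5·x + 6·x^2 + 2·x^3)·Dx  (order 1).
h: a_k = 16, -48, 160, -544, 1856, -6336, …
ICs: h(0) = 16.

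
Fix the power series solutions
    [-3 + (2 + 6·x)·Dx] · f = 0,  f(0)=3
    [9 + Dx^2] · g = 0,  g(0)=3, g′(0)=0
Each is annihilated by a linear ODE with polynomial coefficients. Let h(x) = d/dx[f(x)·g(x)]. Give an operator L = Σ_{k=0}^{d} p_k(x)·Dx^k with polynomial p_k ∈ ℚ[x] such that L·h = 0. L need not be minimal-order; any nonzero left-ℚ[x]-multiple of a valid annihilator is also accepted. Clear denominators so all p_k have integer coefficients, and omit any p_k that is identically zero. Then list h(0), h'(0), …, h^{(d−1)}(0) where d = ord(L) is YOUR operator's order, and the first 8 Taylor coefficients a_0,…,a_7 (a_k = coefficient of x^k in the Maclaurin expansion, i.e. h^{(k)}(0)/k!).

L = (477 + 3888·x + 11016·x^2 + 15552·x^3 + 11664·x^4) + (-12 - 324·x - 1296·x^2 - 1296·x^3)·Dx + (28 + 264·x + 972·x^2 + 1728·x^3 + 1296·x^4)·Dx^2  (order 2).
h: a_k = 27/2, -405/4, -2187/16, 6075/32, 47385/256, -763263/2560, 6138909/10240, -288992367/143360, …
ICs: h(0) = 27/2, h′(0) = -405/4.

f: a_k = 3, 9/2, -27/8, 81/16, -1215/128, 5103/256, -45927/1024, 216513/2048, …
g: a_k = 3, 0, -27/2, 0, 81/8, 0, -243/80, 0, …
L₀ := L_f ⊗_s L_g (sym. prod.), ord ≤ 2.
h₀' ⇒ L via d/dx closure of L₀.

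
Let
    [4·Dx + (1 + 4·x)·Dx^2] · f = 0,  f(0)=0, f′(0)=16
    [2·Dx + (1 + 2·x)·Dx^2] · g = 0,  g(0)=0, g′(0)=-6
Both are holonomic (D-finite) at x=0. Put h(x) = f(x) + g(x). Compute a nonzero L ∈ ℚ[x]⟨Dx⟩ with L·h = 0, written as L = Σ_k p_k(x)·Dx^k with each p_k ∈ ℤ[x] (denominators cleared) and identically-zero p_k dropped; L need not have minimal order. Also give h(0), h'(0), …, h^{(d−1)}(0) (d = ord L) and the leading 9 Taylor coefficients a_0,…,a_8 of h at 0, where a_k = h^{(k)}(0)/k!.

f: a_k = 0, 16, -32, 256/3, -256, 4096/5, -8192/3, 65536/7, -32768, …
g: a_k = 0, -6, 6, -8, 12, -96/5, 32, -384/7, 96, …
L₀ := lclm(L_f,L_g); ord L₀ ≤ 2+2.
L = 16·Dx + (12 + 32·x)·Dx^2 + (1 + 6·x + 8·x^2)·Dx^3  (order 3).
h: a_k = 0, 10, -26, 232/3, -244, 800, -8096/3, 65152/7, -32672, …
ICs: h(0) = 0, h′(0) = 10, h′′(0) = -52.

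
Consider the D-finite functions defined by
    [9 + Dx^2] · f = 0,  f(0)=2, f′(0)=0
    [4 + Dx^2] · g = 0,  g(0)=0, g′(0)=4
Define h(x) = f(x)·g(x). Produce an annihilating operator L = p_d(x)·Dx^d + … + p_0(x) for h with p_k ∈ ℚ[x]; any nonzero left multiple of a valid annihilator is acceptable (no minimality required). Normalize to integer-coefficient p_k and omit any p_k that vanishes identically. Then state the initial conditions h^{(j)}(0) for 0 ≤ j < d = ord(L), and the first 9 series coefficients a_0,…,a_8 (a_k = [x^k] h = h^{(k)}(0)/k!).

L = 25 + 26·Dx^2 + Dx^4  (order 4).
h: a_k = 0, 8, 0, -124/3, 0, 781/15, 0, -19531/630, 0, …
ICs: h(0) = 0, h′(0) = 8, h′′(0) = 0, h′′′(0) = -248.

f: a_k = 2, 0, -9, 0, 27/4, 0, -81/40, 0, 729/2240, …
g: a_k = 0, 4, 0, -8/3, 0, 8/15, 0, -16/315, 0, …
Sym-product of L_f,L_g gives L₀ (≤ ord 4).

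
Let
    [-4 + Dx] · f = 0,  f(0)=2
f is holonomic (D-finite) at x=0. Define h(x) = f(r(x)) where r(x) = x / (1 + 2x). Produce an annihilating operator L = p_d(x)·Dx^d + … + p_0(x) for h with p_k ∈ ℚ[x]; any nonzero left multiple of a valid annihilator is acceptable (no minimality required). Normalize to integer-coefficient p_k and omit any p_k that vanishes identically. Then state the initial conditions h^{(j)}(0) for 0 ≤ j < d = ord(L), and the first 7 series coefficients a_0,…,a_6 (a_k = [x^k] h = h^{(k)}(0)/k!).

f: a_k = 2, 8, 16, 64/3, 64/3, 256/15, 512/45, …
L₀ from L_f via x↦r, Dx↦r'^{-1}Dx.
L = -4 + (1 + 4·x + 4·x^2)·Dx  (order 1).
h: a_k = 2, 8, 0, -32/3, 64/3, -128/5, 512/45, …
ICs: h(0) = 2.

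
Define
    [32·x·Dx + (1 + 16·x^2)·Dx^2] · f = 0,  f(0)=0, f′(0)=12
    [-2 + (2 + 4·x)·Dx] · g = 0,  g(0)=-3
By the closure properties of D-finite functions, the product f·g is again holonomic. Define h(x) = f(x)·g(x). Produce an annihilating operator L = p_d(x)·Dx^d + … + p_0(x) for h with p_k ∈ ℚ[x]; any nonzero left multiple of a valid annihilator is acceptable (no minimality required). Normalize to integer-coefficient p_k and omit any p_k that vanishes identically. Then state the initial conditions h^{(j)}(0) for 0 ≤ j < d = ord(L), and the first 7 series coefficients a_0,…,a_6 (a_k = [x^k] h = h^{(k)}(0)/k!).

f: a_k = 0, 12, 0, -64, 0, 3072/5, 0, …
g: a_k = -3, -3, 3/2, -3/2, 15/8, -21/8, 63/16, …
f·g: L₀ = L_f ⊗_s L_g, ord ≤ 2·1.
L = (3 - 32·x - 16·x^2) + (-2 + 28·x + 96·x^2 + 64·x^3)·Dx + (1 + 4·x + 20·x^2 + 64·x^3 + 64·x^4)·Dx^2  (order 2).
h: a_k = 0, -36, -36, 210, 174, -19167/10, -17787/10, …
ICs: h(0) = 0, h′(0) = -36.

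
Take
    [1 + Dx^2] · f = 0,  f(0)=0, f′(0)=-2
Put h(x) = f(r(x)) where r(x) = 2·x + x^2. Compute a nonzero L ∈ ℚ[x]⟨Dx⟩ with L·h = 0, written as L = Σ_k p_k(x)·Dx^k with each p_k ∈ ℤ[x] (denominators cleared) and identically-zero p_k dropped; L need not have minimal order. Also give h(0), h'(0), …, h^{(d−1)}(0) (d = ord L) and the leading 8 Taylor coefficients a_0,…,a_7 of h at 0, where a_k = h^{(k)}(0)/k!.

f: a_k = 0, -2, 0, 1/3, 0, -1/60, 0, 1/2520, …
h₀=f(r): pull back L_f along r ⇒ L₀.
L = (4 + 12·x + 12·x^2 + 4·x^3) - Dx + (1 + x)·Dx^2  (order 2).
h: a_k = 0, -4, -2, 8/3, 4, 22/15, -1, -404/315, …
ICs: h(0) = 0, h′(0) = -4.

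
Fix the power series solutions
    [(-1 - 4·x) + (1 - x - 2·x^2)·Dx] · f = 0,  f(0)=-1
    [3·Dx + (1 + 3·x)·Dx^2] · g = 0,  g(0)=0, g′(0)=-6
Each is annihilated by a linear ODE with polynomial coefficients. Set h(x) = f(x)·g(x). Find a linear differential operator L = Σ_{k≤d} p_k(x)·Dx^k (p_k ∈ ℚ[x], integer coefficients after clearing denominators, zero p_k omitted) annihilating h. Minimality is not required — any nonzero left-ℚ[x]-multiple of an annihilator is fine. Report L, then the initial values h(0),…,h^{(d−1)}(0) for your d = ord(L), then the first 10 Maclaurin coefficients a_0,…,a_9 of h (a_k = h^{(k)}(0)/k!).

f: a_k = -1, -1, -3, -5, -11, -21, -43, -85, -171, -341, …
g: a_k = 0, -6, 9, -18, 81/2, -486/5, 243, -4374/7, 6561/4, -4374, …
h₀=f·g: eliminate ⇒ L₀, order ≤ 1·2.
L = (7 + 24·x) + (-1 + 17·x + 30·x^2)·Dx + (-1 - 2·x + 5·x^2 + 6·x^3)·Dx^2  (order 2).
h: a_k = 0, 6, -3, 27, -39/2, 1317/10, -1503/10, 51657/70, -33681/28, 650583/140, …
ICs: h(0) = 0, h′(0) = 6.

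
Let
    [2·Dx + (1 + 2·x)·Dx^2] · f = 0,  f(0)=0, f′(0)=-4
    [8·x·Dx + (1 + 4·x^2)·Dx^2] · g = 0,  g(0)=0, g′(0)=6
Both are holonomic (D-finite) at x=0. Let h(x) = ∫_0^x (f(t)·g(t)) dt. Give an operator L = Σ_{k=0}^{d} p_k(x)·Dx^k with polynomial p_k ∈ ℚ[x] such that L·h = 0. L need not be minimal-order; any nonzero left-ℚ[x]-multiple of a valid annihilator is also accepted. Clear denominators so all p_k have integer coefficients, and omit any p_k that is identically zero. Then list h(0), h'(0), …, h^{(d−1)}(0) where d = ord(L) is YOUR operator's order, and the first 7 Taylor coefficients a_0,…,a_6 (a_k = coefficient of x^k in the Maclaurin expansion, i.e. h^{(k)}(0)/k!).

f: a_k = 0, -4, 4, -16/3, 8, -64/5, 64/3, …
g: a_k = 0, 6, 0, -8, 0, 96/5, 0, …
Product ⇒ symmetric product L₀, ord ≤ 4.
Integrate: L := L₀·Dx.
L = (192 + 704·x + 2560·x^2 + 9984·x^3 + 15360·x^4 + 13312·x^5 + 4096·x^7)·Dx^2 + (72 + 992·x + 4928·x^2 + 15488·x^3 + 34816·x^4 + 47616·x^5 + 35840·x^6 + 6144·x^7 + 14336·x^8)·Dx^3 + (24 + 256·x + 1536·x^2 + 4992·x^3 + 11520·x^4 + 19968·x^5 + 24576·x^6 + 18432·x^7 + 6144·x^8 + 8192·x^9)·Dx^4 + (5 + 36·x + 148·x^2 + 448·x^3 + 1056·x^4 + 1920·x^5 + 2688·x^6 + 3072·x^7 + 2304·x^8 + 1024·x^9 + 1024·x^10)·Dx^5  (order 5).
h: a_k = 0, 0, 0, -8, 6, 0, 8/3, …
ICs: h(0) = 0, h′(0) = 0, h′′(0) = 0, h′′′(0) = -48, h′′′′(0) = 144.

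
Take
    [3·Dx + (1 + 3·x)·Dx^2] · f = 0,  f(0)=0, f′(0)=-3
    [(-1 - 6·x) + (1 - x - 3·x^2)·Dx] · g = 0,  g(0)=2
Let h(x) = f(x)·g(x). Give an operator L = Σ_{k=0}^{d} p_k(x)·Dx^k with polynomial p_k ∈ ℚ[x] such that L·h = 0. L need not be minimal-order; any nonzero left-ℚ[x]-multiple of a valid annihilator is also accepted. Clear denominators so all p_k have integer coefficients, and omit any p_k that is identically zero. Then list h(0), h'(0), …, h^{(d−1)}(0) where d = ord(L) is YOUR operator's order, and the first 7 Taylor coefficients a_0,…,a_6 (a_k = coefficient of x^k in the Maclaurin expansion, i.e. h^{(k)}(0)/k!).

L = (9 + 36·x) + (-1 + 21·x + 45·x^2)·Dx + (-1 - 2·x + 6·x^2 + 9·x^3)·Dx^2  (order 2).
h: a_k = 0, -6, 3, -33, 33/2, -1797/10, 564/5, …
ICs: h(0) = 0, h′(0) = -6.

f: a_k = 0, -3, 9/2, -9, 81/4, -243/5, 243/2, …
g: a_k = 2, 2, 8, 14, 38, 80, 194, …
f·g: L₀ = L_f ⊗_s L_g, ord ≤ 2·1.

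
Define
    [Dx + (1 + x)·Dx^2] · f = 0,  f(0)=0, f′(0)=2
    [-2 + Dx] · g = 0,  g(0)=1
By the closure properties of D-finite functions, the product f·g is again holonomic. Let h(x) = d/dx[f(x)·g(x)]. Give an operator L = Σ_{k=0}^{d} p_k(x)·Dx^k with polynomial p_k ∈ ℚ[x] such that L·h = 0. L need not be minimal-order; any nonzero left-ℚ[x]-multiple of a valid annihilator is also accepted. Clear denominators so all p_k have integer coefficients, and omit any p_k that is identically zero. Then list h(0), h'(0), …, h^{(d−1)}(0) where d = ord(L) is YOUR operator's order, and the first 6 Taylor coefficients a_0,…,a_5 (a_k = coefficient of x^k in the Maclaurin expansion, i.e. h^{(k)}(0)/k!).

f: a_k = 0, 2, -1, 2/3, -1/2, 2/5, …
g: a_k = 1, 2, 2, 4/3, 2/3, 4/15, …
f·g: L₀ = L_f ⊗_s L_g, ord ≤ 2·1.
Differentiate: ansatz ord ≤ ord L₀ ⇒ L.
L = (4 + 8·x + 8·x^2) + (-4 - 10·x - 8·x^2)·Dx + (1 + 3·x + 2·x^2)·Dx^2  (order 2).
h: a_k = 2, 6, 8, 6, 11/3, 4/3, …
ICs: h(0) = 2, h′(0) = 6.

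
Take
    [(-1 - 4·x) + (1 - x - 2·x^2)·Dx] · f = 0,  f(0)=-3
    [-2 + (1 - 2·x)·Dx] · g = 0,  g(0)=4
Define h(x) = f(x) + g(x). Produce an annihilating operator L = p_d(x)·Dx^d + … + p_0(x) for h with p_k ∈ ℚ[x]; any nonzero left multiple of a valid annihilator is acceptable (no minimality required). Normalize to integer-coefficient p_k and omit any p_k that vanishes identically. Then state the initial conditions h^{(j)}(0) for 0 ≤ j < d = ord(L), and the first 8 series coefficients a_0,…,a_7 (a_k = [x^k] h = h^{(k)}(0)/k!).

L = -4 + (-2 - 8·x)·Dx + (1 - x - 2·x^2)·Dx^2  (order 2).
h: a_k = 1, 5, 7, 17, 31, 65, 127, 257, …
ICs: h(0) = 1, h′(0) = 5.

f: a_k = -3, -3, -9, -15, -33, -63, -129, -255, …
g: a_k = 4, 8, 16, 32, 64, 128, 256, 512, …
Weyl lclm of L_f,L_g ⇒ L₀ (ord ≤ 2).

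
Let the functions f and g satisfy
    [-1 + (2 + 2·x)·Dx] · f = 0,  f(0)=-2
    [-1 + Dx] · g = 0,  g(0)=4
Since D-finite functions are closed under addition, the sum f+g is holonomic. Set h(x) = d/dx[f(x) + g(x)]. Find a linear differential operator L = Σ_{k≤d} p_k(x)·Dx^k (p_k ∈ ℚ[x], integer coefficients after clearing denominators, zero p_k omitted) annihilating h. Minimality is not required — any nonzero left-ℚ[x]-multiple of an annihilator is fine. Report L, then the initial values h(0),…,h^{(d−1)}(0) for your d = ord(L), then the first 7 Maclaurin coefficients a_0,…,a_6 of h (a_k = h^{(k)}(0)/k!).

L = (-5 - 2·x) + (-1 - 8·x - 4·x^2)·Dx + (6 + 10·x + 4·x^2)·Dx^2  (order 2).
h: a_k = 3, 9/2, 13/8, 47/48, -41/384, 1073/3840, -10139/46080, …
ICs: h(0) = 3, h′(0) = 9/2.

f: a_k = -2, -1, 1/4, -1/8, 5/64, -7/128, 21/512, …
g: a_k = 4, 4, 2, 2/3, 1/6, 1/30, 1/180, …
Sum ⇒ L₀ = lclm(L_f,L_g) in ℚ(x)⟨Dx⟩.
h₀' ⇒ L via d/dx closure of L₀.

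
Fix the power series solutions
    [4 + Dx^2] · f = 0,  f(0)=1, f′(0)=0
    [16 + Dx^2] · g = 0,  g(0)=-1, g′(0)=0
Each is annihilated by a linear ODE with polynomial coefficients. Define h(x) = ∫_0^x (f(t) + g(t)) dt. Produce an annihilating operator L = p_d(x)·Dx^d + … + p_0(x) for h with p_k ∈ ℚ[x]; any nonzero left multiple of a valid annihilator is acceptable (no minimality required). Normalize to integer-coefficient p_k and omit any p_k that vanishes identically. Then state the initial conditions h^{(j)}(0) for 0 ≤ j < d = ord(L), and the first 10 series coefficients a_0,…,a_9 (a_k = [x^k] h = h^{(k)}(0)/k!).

L = 64·Dx + 20·Dx^3 + Dx^5  (order 5).
h: a_k = 0, 0, 0, 2, 0, -2, 0, 4/5, 0, -34/189, …
ICs: h(0) = 0, h′(0) = 0, h′′(0) = 0, h′′′(0) = 12, h′′′′(0) = 0.

f: a_k = 1, 0, -2, 0, 2/3, 0, -4/45, 0, 2/315, 0, …
g: a_k = -1, 0, 8, 0, -32/3, 0, 256/45, 0, -512/315, 0, …
Sum ⇒ L₀ = lclm(L_f,L_g) in ℚ(x)⟨Dx⟩.
∫: right-multiply L₀ by Dx.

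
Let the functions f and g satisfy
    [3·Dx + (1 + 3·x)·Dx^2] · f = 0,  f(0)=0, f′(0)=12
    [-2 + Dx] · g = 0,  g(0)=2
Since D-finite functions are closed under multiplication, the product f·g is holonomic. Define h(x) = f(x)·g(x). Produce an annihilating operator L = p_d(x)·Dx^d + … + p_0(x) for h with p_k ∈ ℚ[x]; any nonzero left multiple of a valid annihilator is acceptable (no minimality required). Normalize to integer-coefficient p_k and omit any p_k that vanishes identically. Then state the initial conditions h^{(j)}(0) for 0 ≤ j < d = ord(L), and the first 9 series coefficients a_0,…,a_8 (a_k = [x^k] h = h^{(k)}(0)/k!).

f: a_k = 0, 12, -18, 36, -81, 972/5, -486, 8748/7, -6561/2, …
g: a_k = 2, 4, 4, 8/3, 4/3, 8/15, 8/45, 16/315, 4/315, …
Sym-product of L_f,L_g gives L₀ (≤ ord 2).
L = (-2 + 12·x) + (-1 - 12·x)·Dx + (1 + 3·x)·Dx^2  (order 2).
h: a_k = 0, 24, 12, 48, -58, 884/5, -440, 121544/105, -46187/15, …
ICs: h(0) = 0, h′(0) = 24.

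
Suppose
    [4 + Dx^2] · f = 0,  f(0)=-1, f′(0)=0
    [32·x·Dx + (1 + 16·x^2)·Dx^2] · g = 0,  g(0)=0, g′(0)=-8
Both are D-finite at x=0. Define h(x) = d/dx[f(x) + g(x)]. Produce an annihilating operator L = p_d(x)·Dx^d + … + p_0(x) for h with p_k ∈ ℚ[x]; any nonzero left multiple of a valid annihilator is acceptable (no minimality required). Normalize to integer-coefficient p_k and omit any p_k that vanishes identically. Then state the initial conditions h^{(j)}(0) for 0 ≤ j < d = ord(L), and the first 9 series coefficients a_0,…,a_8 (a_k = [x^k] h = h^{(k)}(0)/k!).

f: a_k = -1, 0, 2, 0, -2/3, 0, 4/45, 0, -2/315, …
g: a_k = 0, -8, 0, 128/3, 0, -2048/5, 0, 32768/7, 0, …
L₀ := lclm(L_f,L_g); ord L₀ ≤ 2+2.
Derive L from L₀ (diff closure).
L = (-6016·x + 102400·x^3 + 32768·x^5) + (-28 + 1216·x^2 + 27648·x^4 + 16384·x^6)·Dx + (-1504·x + 25600·x^3 + 8192·x^5)·Dx^2 + (-7 + 304·x^2 + 6912·x^4 + 4096·x^6)·Dx^3  (order 3).
h: a_k = -8, 4, 128, -8/3, -2048, 8/15, 32768, -16/315, -524288, …
ICs: h(0) = -8, h′(0) = 4, h′′(0) = 256.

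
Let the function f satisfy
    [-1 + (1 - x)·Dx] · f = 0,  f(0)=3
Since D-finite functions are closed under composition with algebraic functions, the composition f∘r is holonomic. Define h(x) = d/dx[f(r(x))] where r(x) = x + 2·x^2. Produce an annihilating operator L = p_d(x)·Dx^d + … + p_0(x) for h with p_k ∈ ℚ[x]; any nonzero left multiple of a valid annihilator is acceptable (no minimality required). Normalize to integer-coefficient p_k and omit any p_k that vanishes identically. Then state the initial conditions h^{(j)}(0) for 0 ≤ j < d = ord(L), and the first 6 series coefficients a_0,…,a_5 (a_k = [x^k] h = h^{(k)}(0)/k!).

L = (6 + 12·x + 24·x^2) + (-1 - 3·x + 6·x^2 + 8·x^3)·Dx  (order 1).
h: a_k = 3, 18, 45, 132, 315, 774, …
ICs: h(0) = 3.

f: a_k = 3, 3, 3, 3, 3, 3, …
L₀ from L_f via x↦r, Dx↦r'^{-1}Dx.
Differentiate: ansatz ord ≤ ord L₀ ⇒ L.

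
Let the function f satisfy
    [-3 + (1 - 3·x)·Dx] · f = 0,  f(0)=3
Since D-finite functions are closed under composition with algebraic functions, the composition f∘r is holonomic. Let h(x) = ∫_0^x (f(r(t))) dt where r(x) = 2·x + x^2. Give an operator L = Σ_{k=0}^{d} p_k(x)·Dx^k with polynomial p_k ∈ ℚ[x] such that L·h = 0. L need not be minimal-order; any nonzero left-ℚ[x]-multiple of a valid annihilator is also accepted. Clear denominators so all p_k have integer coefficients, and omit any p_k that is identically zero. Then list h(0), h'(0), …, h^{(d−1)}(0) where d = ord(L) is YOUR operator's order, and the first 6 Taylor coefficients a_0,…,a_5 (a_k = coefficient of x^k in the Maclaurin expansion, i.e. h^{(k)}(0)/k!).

f: a_k = 3, 9, 27, 81, 243, 729, …
Change of var in L_f (x↦r) gives L₀.
Integrate: L := L₀·Dx.
L = (6 + 6·x)·Dx + (-1 + 6·x + 3·x^2)·Dx^2  (order 2).
h: a_k = 0, 3, 9, 39, 189, 4887/5, …
ICs: h(0) = 0, h′(0) = 3.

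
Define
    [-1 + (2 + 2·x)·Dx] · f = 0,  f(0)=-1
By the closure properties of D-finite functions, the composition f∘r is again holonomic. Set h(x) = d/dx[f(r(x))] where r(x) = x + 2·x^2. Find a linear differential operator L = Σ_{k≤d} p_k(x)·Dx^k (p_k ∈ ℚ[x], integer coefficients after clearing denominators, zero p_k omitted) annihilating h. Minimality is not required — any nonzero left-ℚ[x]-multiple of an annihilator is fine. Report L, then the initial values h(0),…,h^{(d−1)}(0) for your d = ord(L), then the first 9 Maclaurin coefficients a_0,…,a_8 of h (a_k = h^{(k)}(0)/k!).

L = 7 + (-2 - 10·x - 12·x^2 - 16·x^3)·Dx  (order 1).
h: a_k = -1/2, -7/4, 21/16, 21/32, -595/256, 567/512, 5537/2048, -17843/4096, -36099/65536, …
ICs: h(0) = -1/2.

f: a_k = -1, -1/2, 1/8, -1/16, 5/128, -7/256, 21/1024, -33/2048, 429/32768, …
f∘r: x↦r, Dx↦Dx/r' in L_f ⇒ L₀.
h=h₀': d/dx-closure on L₀ ⇒ L.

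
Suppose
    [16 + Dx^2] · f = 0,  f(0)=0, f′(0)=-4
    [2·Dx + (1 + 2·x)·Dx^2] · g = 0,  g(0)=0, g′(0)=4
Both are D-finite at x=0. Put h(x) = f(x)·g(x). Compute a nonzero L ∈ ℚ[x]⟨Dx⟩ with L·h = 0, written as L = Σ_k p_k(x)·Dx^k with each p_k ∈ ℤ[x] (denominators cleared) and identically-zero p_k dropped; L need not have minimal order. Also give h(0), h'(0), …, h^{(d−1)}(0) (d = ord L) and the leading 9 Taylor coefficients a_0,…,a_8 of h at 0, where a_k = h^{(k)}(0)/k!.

L = (2688 + 27648·x + 93184·x^2 + 131072·x^3 + 65536·x^4) + (896 + 5888·x + 12288·x^2 + 8192·x^3)·Dx + (408 + 3712·x + 11904·x^2 + 16384·x^3 + 8192·x^4)·Dx^2 + (56 + 368·x + 768·x^2 + 512·x^3)·Dx^3 + (15 + 124·x + 380·x^2 + 512·x^3 + 256·x^4)·Dx^4  (order 4).
h: a_k = 0, 0, -16, 16, 64/3, -32/3, -256/9, 512/15, -13312/315, …
ICs: h(0) = 0, h′(0) = 0, h′′(0) = -32, h′′′(0) = 96.

f: a_k = 0, -4, 0, 32/3, 0, -128/15, 0, 1024/315, 0, …
g: a_k = 0, 4, -4, 16/3, -8, 64/5, -64/3, 256/7, -64, …
L₀ := L_f ⊗_s L_g (sym. prod.), ord ≤ 4.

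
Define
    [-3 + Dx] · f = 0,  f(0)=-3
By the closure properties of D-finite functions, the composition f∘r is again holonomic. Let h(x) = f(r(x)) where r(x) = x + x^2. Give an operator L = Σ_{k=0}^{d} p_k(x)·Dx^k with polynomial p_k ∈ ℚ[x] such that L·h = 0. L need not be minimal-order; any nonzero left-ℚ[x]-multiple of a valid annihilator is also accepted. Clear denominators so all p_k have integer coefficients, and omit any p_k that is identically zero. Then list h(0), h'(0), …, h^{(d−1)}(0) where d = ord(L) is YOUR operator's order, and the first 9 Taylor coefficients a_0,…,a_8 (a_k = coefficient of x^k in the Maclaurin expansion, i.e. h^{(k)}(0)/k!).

L = (-3 - 6·x) + Dx  (order 1).
h: a_k = -3, -9, -45/2, -81/2, -513/8, -3483/40, -8613/80, -13527/112, -564651/4480, …
ICs: h(0) = -3.

f: a_k = -3, -9, -27/2, -27/2, -81/8, -243/40, -243/80, -729/560, -2187/4480, …
f∘r: x↦r, Dx↦Dx/r' in L_f ⇒ L₀.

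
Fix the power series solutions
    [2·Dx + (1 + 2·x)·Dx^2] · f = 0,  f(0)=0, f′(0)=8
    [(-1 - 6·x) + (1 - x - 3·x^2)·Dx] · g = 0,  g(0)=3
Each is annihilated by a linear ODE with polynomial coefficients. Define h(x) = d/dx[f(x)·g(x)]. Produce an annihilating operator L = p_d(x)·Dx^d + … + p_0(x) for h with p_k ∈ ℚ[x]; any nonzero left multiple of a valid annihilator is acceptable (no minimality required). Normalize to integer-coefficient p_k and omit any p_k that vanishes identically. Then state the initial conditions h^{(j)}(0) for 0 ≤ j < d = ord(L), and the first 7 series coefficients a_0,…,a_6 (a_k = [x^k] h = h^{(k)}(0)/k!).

L = (26 + 108·x + 162·x^2) + (2 + 28·x + 117·x^2 + 126·x^3)·Dx + (-1 - 4·x + 2·x^2 + 21·x^3 + 18·x^4)·Dx^2  (order 2).
h: a_k = 24, 0, 312, 224, 2224, 14544/5, 71352/5, …
ICs: h(0) = 24, h′(0) = 0.

f: a_k = 0, 8, -8, 32/3, -16, 128/5, -128/3, …
g: a_k = 3, 3, 12, 21, 57, 120, 291, …
L₀ := L_f ⊗_s L_g (sym. prod.), ord ≤ 2.
Differentiate: ansatz ord ≤ ord L₀ ⇒ L.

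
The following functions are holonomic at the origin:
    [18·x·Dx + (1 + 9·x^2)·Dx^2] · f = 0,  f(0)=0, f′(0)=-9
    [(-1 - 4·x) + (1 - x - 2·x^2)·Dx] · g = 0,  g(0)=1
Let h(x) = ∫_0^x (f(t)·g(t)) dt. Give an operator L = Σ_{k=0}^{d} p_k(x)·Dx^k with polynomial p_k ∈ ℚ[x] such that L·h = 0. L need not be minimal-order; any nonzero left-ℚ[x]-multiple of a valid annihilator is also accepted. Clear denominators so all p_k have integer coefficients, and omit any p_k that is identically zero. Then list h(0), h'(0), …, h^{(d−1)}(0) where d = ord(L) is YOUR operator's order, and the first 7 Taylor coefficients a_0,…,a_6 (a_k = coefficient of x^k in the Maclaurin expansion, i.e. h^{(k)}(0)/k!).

L = (4 + 18·x + 108·x^2)·Dx + (2 - 10·x + 36·x^2 + 108·x^3)·Dx^2 + (-1 + x - 7·x^2 + 9·x^3 + 18·x^4)·Dx^3  (order 3).
h: a_k = 0, 0, -9/2, -3, 0, -18/5, -273/10, …
ICs: h(0) = 0, h′(0) = 0, h′′(0) = -9.

f: a_k = 0, -9, 0, 27, 0, -729/5, 0, …
g: a_k = 1, 1, 3, 5, 11, 21, 43, …
L₀ := L_f ⊗_s L_g (sym. prod.), ord ≤ 2.
Integrate: L := L₀·Dx.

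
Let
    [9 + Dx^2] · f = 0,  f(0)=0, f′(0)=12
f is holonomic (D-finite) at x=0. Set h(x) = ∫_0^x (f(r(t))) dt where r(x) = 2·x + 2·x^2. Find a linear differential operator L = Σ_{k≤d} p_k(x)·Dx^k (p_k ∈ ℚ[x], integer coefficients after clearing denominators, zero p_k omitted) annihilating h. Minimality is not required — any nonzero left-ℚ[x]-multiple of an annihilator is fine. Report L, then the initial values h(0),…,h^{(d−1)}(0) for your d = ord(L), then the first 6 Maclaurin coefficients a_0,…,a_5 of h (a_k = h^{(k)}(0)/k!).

f: a_k = 0, 12, 0, -18, 0, 81/10, …
Change of var in L_f (x↦r) gives L₀.
h=∫₀ˣh₀: take L = L₀·Dx.
L = (36 + 216·x + 432·x^2 + 288·x^3)·Dx - 2·Dx^2 + (1 + 2·x)·Dx^3  (order 3).
h: a_k = 0, 0, 12, 8, -36, -432/5, …
ICs: h(0) = 0, h′(0) = 0, h′′(0) = 24.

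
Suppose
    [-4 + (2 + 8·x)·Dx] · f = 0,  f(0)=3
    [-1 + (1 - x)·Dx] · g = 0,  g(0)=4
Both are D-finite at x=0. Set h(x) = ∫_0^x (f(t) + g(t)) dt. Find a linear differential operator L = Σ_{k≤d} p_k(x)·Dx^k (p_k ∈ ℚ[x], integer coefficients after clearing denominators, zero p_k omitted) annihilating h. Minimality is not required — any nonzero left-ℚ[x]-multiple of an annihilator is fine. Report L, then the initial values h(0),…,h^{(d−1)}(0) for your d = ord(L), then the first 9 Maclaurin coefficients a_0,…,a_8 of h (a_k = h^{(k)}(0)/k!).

L = (8 + 12·x)·Dx + (-6 - 8·x - 36·x^2)·Dx^2 + (-1 + 3·x + 22·x^2 - 24·x^3)·Dx^3  (order 3).
h: a_k = 0, 7, 5, -2/3, 4, -26/5, 44/3, -248/7, 199/2, …
ICs: h(0) = 0, h′(0) = 7, h′′(0) = 10.

f: a_k = 3, 6, -6, 12, -30, 84, -252, 792, -2574, …
g: a_k = 4, 4, 4, 4, 4, 4, 4, 4, 4, …
L₀ := lclm(L_f,L_g); ord L₀ ≤ 1+1.
Integrate: L := L₀·Dx.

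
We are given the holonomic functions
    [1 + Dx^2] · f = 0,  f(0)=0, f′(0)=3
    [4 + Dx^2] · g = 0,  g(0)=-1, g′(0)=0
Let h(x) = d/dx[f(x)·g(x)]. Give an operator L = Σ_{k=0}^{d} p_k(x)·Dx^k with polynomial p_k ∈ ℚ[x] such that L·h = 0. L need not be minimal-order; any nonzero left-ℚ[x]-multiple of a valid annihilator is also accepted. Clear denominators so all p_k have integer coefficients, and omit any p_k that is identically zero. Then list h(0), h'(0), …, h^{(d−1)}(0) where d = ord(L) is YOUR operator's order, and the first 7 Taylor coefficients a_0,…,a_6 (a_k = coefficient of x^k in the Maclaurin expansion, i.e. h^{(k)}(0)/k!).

L = 9 + 10·Dx^2 + Dx^4  (order 4).
h: a_k = -3, 0, 39/2, 0, -121/8, 0, 1093/240, …
ICs: h(0) = -3, h′(0) = 0, h′′(0) = 39, h′′′(0) = 0.

f: a_k = 0, 3, 0, -1/2, 0, 1/40, 0, …
g: a_k = -1, 0, 2, 0, -2/3, 0, 4/45, …
L₀ := L_f ⊗_s L_g (sym. prod.), ord ≤ 4.
h₀' ⇒ L via d/dx closure of L₀.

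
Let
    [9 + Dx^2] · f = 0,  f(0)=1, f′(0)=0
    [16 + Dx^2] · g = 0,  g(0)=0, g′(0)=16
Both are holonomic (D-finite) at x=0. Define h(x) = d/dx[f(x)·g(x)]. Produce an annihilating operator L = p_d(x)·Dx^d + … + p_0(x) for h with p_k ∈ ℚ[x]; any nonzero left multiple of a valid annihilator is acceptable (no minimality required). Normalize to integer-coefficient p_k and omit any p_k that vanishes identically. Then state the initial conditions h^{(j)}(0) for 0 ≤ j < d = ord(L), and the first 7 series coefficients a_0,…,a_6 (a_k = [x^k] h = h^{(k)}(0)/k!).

f: a_k = 1, 0, -9/2, 0, 27/8, 0, -81/80, …
g: a_k = 0, 16, 0, -128/3, 0, 512/15, 0, …
Product ⇒ symmetric product L₀, ord ≤ 4.
Differentiate: ansatz ord ≤ ord L₀ ⇒ L.
L = 49 + 50·Dx^2 + Dx^4  (order 4).
h: a_k = 16, 0, -344, 0, 4202/3, 0, -102943/45, …
ICs: h(0) = 16, h′(0) = 0, h′′(0) = -688, h′′′(0) = 0.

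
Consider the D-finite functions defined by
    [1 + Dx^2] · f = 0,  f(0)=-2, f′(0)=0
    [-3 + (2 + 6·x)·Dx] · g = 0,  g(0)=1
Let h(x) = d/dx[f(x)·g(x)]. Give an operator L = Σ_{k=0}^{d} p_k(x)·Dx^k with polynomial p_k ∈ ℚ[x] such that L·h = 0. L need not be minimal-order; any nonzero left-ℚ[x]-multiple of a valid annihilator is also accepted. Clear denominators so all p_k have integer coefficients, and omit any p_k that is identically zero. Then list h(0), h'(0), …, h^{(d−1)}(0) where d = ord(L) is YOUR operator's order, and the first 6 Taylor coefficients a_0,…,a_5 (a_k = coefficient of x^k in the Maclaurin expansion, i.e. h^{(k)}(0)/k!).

f: a_k = -2, 0, 1, 0, -1/12, 0, …
g: a_k = 1, 3/2, -9/8, 27/16, -405/128, 1701/256, …
Sym-product of L_f,L_g gives L₀ (≤ ord 2).
Derive L from L₀ (diff closure).
L = (133 + 2352·x + 4104·x^2 + 1728·x^3 + 1296·x^4) + (276 + 540·x - 1296·x^2 - 1296·x^3)·Dx + (124 + 840·x + 1836·x^2 + 1728·x^3 + 1296·x^4)·Dx^2  (order 2).
h: a_k = -3, 13/2, -45/8, 983/48, -7505/128, 618229/3840, …
ICs: h(0) = -3, h′(0) = 13/2.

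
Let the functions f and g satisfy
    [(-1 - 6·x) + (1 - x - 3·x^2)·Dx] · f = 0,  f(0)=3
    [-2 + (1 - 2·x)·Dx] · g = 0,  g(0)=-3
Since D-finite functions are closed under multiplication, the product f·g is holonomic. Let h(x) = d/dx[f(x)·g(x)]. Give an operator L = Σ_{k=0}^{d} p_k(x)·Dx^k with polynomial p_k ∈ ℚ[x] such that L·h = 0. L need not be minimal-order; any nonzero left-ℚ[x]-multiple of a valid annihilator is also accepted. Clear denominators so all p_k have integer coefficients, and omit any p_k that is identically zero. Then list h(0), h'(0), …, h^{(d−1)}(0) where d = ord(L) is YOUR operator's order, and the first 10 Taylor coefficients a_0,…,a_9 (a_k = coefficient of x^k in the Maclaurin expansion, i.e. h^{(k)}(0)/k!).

f: a_k = 3, 3, 12, 21, 57, 120, 291, 651, 1524, 3477, …
g: a_k = -3, -6, -12, -24, -48, -96, -192, -384, -768, -1536, …
L₀ := L_f ⊗_s L_g (sym. prod.), ord ≤ 1.
h₀' ⇒ L via d/dx closure of L₀.
L = (20 - 18·x - 102·x^2 - 96·x^3 + 432·x^4) + (-3 + 7·x + 27·x^2 - 70·x^3 - 30·x^4 + 108·x^5)·Dx  (order 1).
h: a_k = -27, -180, -729, -2628, -8370, -25326, -72765, -202896, -550395, -1464570, …
ICs: h(0) = -27.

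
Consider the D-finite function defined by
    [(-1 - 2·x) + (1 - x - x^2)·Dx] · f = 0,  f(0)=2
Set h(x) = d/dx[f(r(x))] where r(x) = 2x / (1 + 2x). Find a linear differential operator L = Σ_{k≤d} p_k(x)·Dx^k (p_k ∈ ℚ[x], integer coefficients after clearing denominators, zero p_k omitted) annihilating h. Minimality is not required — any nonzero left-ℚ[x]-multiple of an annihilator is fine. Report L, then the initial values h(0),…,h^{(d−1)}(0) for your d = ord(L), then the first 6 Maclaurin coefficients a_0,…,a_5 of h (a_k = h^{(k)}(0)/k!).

f: a_k = 2, 2, 4, 6, 10, 16, …
h₀=f(r): pull back L_f along r ⇒ L₀.
Differentiate: ansatz ord ≤ ord L₀ ⇒ L.
L = (4 + 24·x + 96·x^2 + 96·x^3) + (-1 - 10·x - 24·x^2 + 8·x^3 + 48·x^4)·Dx  (order 1).
h: a_k = 4, 16, 0, 128, -320, 1536, …
ICs: h(0) = 4.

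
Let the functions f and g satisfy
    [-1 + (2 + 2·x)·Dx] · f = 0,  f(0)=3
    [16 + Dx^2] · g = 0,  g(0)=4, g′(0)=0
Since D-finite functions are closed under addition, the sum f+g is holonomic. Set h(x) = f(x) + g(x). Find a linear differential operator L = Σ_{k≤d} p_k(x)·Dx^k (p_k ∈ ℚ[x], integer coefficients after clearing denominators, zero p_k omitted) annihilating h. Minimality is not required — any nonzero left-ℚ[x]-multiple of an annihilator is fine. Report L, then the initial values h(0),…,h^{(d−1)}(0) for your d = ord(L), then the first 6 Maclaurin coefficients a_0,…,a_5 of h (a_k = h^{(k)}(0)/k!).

f: a_k = 3, 3/2, -3/8, 3/16, -15/128, 21/256, …
g: a_k = 4, 0, -32, 0, 128/3, 0, …
f+g: L₀ = lclm(L_f,L_g), ord ≤ 1+2.
L = (-1072 - 2048·x - 1024·x^2) + (2016 + 6112·x + 6144·x^2 + 2048·x^3)·Dx + (-67 - 128·x - 64·x^2)·Dx^2 + (126 + 382·x + 384·x^2 + 128·x^3)·Dx^3  (order 3).
h: a_k = 7, 3/2, -259/8, 3/16, 16339/384, 21/256, …
ICs: h(0) = 7, h′(0) = 3/2, h′′(0) = -259/4.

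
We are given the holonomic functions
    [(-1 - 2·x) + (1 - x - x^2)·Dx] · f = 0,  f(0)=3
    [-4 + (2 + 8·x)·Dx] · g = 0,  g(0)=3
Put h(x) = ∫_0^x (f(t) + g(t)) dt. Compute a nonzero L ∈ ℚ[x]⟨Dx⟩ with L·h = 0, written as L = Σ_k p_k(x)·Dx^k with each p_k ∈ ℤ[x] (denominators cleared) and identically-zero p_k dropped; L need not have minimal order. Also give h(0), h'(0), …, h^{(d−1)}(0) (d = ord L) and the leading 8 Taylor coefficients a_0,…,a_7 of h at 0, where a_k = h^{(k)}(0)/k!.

f: a_k = 3, 3, 6, 9, 15, 24, 39, 63, …
g: a_k = 3, 6, -6, 12, -30, 84, -252, 792, …
Sum ⇒ L₀ = lclm(L_f,L_g) in ℚ(x)⟨Dx⟩.
h=∫h₀ ⇒ L = L₀·Dx.
L = (-12 - 48·x - 48·x^2 - 40·x^3)·Dx + (8 + 30·x + 114·x^2 + 152·x^3 + 100·x^4)·Dx^2 + (1 - 5·x - 39·x^2 + 6·x^3 + 82·x^4 + 40·x^5)·Dx^3  (order 3).
h: a_k = 0, 6, 9/2, 0, 21/4, -3, 18, -213/7, …
ICs: h(0) = 0, h′(0) = 6, h′′(0) = 9.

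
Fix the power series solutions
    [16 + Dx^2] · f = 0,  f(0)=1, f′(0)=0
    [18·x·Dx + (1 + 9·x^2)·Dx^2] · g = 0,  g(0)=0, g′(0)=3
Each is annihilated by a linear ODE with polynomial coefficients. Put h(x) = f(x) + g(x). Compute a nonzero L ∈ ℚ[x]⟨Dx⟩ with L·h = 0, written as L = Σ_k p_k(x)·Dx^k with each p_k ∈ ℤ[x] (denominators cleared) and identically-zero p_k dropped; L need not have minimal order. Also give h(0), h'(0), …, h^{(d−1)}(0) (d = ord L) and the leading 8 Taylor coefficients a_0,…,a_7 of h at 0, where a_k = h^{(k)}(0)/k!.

L = (-13248·x + 181440·x^3 + 186624·x^5)·Dx + (-16 + 6048·x^2 + 66096·x^4 + 93312·x^6)·Dx^2 + (-828·x + 11340·x^3 + 11664·x^5)·Dx^3 + (-1 + 378·x^2 + 4131·x^4 + 5832·x^6)·Dx^4  (order 4).
h: a_k = 1, 3, -8, -9, 32/3, 243/5, -256/45, -2187/7, …
ICs: h(0) = 1, h′(0) = 3, h′′(0) = -16, h′′′(0) = -54.

f: a_k = 1, 0, -8, 0, 32/3, 0, -256/45, 0, …
g: a_k = 0, 3, 0, -9, 0, 243/5, 0, -2187/7, …
f+g: L₀ = lclm(L_f,L_g), ord ≤ 2+2.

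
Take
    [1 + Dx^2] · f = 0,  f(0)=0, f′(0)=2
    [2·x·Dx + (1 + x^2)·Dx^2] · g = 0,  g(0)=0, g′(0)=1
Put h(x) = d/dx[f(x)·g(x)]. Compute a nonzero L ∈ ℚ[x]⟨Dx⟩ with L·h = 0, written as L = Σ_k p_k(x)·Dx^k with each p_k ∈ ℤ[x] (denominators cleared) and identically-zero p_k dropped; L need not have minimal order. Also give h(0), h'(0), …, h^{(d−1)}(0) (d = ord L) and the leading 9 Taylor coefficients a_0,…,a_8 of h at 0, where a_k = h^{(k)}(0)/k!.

f: a_k = 0, 2, 0, -1/3, 0, 1/60, 0, -1/2520, 0, …
g: a_k = 0, 1, 0, -1/3, 0, 1/5, 0, -1/7, 0, …
Product ⇒ symmetric product L₀, ord ≤ 4.
Differentiate: ansatz ord ≤ ord L₀ ⇒ L.
L = (110 + 294·x^2 + 461·x^4 + 96·x^6 + 12·x^8 + 2·x^10 + x^12) + (68·x + 284·x^3 + 280·x^5 + 80·x^7 + 20·x^9 + 4·x^11)·Dx + (120 + 340·x^2 + 534·x^4 + 148·x^6 + 32·x^8 + 8·x^10 + 2·x^12)·Dx^2 + (68·x + 284·x^3 + 280·x^5 + 80·x^7 + 20·x^9 + 4·x^11)·Dx^3 + (10 + 46·x^2 + 73·x^4 + 52·x^6 + 20·x^8 + 6·x^10 + x^12)·Dx^4  (order 4).
h: a_k = 0, 4, 0, -4, 0, 19/6, 0, -43/15, 0, …
ICs: h(0) = 0, h′(0) = 4, h′′(0) = 0, h′′′(0) = -24.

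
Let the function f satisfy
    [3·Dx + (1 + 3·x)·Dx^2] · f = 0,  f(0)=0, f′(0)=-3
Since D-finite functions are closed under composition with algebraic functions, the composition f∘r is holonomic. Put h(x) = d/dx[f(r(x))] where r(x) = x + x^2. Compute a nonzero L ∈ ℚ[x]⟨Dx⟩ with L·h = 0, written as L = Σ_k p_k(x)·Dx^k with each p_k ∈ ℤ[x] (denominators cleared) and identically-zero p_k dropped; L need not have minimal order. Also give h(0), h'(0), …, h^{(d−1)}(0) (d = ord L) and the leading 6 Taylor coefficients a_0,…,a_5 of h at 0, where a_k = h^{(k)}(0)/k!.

f: a_k = 0, -3, 9/2, -9, 81/4, -243/5, …
Substitute x→r, Dx→(1/r')Dx; clear ⇒ L₀.
h₀' ⇒ L via d/dx closure of L₀.
L = (1 + 6·x + 6·x^2) + (1 + 5·x + 9·x^2 + 6·x^3)·Dx  (order 1).
h: a_k = -3, 3, 0, -9, 27, -54, …
ICs: h(0) = -3.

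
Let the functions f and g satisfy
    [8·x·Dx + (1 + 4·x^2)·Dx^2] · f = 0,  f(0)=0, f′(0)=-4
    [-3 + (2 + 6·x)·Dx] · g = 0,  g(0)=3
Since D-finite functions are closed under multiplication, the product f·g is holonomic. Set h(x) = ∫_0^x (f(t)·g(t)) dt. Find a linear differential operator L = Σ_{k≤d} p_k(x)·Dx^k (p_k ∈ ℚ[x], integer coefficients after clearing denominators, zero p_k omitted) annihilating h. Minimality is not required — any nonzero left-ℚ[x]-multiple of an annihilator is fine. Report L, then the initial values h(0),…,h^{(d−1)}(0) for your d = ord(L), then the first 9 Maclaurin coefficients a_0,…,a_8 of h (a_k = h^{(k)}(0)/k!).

L = (27 - 48·x - 36·x^2)·Dx + (-12 - 4·x + 144·x^2 + 144·x^3)·Dx^2 + (4 + 24·x + 52·x^2 + 96·x^3 + 144·x^4)·Dx^3  (order 3).
h: a_k = 0, 0, -6, -6, 59/8, 3/4, -983/320, -35307/2240, 2523957/71680, …
ICs: h(0) = 0, h′(0) = 0, h′′(0) = -12.

f: a_k = 0, -4, 0, 16/3, 0, -64/5, 0, 256/7, 0, …
g: a_k = 3, 9/2, -27/8, 81/16, -1215/128, 5103/256, -45927/1024, 216513/2048, -8444007/32768, …
Sym-product of L_f,L_g gives L₀ (≤ ord 2).
h=∫h₀ ⇒ L = L₀·Dx.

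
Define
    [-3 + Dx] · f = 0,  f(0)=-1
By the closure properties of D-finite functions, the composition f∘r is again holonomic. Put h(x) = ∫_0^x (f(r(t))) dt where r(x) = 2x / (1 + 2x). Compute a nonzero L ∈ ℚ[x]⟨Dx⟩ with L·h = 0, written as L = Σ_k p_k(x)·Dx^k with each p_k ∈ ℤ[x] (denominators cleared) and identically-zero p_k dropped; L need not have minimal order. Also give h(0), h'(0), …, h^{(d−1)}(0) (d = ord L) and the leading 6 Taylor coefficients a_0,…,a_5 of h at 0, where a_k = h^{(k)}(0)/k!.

f: a_k = -1, -3, -9/2, -9/2, -27/8, -81/40, …
Change of var in L_f (x↦r) gives L₀.
h=∫₀ˣh₀: take L = L₀·Dx.
L = -6·Dx + (1 + 4·x + 4·x^2)·Dx^2  (order 2).
h: a_k = 0, -1, -3, -2, 3, -6/5, …
ICs: h(0) = 0, h′(0) = -1.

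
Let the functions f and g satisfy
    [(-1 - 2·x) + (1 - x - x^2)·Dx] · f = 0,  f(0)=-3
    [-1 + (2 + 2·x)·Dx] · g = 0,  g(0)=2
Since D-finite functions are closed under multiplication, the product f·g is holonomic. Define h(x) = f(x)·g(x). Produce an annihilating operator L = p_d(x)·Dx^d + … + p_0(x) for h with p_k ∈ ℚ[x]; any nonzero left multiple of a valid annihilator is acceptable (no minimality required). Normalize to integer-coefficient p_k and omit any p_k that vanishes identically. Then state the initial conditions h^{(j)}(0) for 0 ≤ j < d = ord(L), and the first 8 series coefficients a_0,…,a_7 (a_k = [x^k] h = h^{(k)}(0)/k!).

L = (3 + 5·x + 3·x^2) + (-2 + 4·x^2 + 2·x^3)·Dx  (order 1).
h: a_k = -6, -9, -57/4, -189/8, -2409/64, -7863/128, -50661/512, -164325/1024, …
ICs: h(0) = -6.

f: a_k = -3, -3, -6, -9, -15, -24, -39, -63, …
g: a_k = 2, 1, -1/4, 1/8, -5/64, 7/128, -21/512, 33/1024, …
h₀=f·g: eliminate ⇒ L₀, order ≤ 1·1.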